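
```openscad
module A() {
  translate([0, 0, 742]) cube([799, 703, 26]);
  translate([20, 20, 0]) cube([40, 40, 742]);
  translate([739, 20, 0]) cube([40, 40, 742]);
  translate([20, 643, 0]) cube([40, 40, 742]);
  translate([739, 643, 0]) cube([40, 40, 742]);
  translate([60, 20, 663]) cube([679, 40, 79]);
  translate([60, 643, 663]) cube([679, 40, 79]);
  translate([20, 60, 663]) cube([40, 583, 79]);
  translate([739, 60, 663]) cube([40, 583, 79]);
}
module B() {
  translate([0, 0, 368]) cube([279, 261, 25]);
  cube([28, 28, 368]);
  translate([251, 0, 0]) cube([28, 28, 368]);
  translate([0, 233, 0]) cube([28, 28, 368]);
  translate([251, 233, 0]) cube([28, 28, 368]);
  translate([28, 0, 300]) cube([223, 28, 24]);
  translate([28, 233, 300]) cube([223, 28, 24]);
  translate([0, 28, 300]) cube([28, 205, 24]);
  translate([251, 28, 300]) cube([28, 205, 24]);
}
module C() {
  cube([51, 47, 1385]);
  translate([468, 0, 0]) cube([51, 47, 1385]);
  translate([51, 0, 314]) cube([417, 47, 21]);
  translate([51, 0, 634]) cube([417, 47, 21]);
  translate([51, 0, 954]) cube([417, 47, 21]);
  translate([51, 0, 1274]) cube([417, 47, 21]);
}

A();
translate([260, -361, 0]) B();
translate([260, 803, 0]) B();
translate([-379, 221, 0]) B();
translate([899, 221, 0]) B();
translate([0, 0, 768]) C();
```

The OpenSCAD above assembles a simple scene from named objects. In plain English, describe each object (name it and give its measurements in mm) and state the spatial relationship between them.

A is a table: top 799 mm (x) × 703 mm (y), 26 mm thick, upper face at z = 768 mm, on four 40×40 mm square legs, each inset 20 mm from the nearest pair of top edges, running from z = 0 to the bottom of the top. Four apron rails, 40 mm thick and 79 mm tall, run between adjacent legs with their top edges flush with the underside of the top and their outer faces flush with the legs' outer faces.

B is a simple wooden stool: a rectangular seat 279 mm (x) by 261 mm (y), 25 mm thick, top face at z = 393 mm, on four square legs, each 28×28 mm in cross-section. The legs rest on z = 0, each flush with a corner of the seat. Four stretchers, 28 mm wide and 24 mm tall, connect adjacent legs with their undersides at z = 300 mm, each running between the inner faces of the legs it joins and aligned with the legs' outer faces on the other axis.

C is a straight ladder. Two 51×47 mm vertical rails, 1385 mm tall, stand 519 mm apart (outside-to-outside) with their front faces coplanar on the −y side. 4 rungs, each 47 mm deep and 21 mm tall, span between the inner faces of the rails, front faces flush with the rails. The lowest rung's underside is at z = 314 mm and rungs are spaced 320 mm apart (underside to underside).

Four stools sit around the table at the −y, +y, −x, +x sides. The ladder is on top of the table.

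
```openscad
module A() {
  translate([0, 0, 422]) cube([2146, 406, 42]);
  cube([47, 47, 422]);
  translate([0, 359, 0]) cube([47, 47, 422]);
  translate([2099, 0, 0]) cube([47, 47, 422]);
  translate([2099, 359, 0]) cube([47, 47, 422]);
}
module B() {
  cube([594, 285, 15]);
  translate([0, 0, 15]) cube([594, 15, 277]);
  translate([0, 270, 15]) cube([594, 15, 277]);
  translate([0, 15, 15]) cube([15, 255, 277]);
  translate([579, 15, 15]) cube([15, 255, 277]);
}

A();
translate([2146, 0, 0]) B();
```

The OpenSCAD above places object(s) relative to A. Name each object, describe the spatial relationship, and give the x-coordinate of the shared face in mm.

The bench's +x face and the open box's −x face are both at x = 2146 mm.

A is a bench. B is an open box. The open box is against the bench's +x side, with their −y faces flush. The x-coordinate of the shared face is 2146 mm.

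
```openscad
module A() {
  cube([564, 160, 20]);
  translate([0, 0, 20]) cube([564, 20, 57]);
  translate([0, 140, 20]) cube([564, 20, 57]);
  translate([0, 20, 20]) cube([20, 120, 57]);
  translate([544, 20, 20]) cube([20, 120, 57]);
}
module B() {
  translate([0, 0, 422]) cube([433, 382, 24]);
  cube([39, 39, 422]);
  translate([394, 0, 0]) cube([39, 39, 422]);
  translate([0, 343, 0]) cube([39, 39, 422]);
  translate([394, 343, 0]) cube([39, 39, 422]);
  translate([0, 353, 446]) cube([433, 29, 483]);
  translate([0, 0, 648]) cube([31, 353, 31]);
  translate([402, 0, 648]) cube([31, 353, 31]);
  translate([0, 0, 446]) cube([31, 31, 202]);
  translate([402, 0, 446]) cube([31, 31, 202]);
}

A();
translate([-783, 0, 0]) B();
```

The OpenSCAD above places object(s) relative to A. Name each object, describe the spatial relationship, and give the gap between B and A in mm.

The chair's nearest face is 350 mm from the open box's −x face.

A is an open box. B is a chair. The chair is on the floor beside the open box on its −x side. The gap between the chair and the open box is 350 mm.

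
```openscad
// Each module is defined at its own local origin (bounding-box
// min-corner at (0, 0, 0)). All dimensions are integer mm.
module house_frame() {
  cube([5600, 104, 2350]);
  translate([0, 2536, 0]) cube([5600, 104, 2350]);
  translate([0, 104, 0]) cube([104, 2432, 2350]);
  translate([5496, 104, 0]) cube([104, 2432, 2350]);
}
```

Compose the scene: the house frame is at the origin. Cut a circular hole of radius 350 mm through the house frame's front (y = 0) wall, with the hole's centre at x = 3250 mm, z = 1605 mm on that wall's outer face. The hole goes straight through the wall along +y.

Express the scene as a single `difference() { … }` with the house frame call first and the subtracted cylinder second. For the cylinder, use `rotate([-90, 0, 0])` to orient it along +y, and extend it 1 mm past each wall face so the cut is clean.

difference() {
  house_frame();
  translate([3250, -1, 1605]) rotate([-90, 0, 0]) cylinder(h = 106, r = 350);
}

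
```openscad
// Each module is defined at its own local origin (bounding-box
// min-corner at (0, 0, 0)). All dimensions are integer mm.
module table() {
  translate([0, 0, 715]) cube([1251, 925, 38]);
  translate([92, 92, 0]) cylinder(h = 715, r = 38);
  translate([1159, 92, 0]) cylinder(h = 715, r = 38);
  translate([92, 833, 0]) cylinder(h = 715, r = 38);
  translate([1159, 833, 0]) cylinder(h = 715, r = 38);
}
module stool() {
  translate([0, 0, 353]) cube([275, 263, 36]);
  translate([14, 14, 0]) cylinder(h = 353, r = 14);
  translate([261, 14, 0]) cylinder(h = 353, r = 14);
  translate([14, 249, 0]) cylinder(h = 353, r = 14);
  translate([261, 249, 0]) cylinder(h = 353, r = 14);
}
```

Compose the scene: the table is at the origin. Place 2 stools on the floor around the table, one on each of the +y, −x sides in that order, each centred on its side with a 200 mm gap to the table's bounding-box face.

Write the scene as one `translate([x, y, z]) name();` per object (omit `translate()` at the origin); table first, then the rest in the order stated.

table();
translate([488, 1125, 0]) stool();
translate([-475, 331, 0]) stool();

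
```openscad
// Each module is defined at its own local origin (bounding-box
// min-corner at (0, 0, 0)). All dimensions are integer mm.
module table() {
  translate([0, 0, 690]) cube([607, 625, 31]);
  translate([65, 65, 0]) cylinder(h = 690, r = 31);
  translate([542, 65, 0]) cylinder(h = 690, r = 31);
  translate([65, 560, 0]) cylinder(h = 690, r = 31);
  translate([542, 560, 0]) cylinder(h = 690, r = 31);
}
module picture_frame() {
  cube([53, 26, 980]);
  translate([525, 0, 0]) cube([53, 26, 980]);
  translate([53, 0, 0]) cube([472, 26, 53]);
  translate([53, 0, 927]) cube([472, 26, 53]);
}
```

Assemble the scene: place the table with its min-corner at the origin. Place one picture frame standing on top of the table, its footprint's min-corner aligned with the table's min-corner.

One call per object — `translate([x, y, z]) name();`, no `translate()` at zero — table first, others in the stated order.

table();
translate([0, 0, 721]) picture_frame();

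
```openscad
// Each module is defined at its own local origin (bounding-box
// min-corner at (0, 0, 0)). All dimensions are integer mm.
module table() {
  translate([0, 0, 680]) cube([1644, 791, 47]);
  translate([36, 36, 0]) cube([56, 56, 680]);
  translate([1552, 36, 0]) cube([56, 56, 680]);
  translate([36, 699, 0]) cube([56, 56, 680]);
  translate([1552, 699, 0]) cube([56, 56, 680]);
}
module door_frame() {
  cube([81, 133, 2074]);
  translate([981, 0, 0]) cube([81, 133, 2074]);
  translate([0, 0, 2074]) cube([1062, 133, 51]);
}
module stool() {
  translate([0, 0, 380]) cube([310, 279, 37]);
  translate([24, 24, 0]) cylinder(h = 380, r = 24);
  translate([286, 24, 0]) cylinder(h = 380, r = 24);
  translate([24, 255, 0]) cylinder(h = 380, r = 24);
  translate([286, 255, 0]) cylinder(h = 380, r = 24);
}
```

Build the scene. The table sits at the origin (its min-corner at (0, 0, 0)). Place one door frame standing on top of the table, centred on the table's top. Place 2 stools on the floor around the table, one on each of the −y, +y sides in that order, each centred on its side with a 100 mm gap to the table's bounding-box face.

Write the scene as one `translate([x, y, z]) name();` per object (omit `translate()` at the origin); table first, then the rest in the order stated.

table();
translate([291, 329, 727]) door_frame();
translate([667, -379, 0]) stool();
translate([667, 891, 0]) stool();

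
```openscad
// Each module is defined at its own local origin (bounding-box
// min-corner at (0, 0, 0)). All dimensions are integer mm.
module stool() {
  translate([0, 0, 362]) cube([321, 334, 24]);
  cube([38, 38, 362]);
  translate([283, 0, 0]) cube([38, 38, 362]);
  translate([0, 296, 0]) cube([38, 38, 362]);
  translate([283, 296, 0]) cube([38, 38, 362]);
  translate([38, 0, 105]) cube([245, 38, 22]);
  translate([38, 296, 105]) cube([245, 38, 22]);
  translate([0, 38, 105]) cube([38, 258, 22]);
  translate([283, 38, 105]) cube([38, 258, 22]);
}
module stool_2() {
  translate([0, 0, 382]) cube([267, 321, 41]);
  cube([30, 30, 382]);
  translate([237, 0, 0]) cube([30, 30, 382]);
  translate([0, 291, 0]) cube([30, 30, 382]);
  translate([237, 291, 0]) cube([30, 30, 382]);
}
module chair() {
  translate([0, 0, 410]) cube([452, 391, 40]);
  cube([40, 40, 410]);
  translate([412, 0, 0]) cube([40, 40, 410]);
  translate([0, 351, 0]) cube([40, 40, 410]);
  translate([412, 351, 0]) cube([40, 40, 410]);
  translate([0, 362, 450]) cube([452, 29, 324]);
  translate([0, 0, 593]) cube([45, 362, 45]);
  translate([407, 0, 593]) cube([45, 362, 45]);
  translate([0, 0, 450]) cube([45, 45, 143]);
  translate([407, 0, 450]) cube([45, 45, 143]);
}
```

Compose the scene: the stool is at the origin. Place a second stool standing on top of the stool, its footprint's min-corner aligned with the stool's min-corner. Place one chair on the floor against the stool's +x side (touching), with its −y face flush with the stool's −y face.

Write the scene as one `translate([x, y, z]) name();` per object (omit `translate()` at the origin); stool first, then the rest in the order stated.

stool();
translate([0, 0, 386]) stool_2();
translate([321, 0, 0]) chair();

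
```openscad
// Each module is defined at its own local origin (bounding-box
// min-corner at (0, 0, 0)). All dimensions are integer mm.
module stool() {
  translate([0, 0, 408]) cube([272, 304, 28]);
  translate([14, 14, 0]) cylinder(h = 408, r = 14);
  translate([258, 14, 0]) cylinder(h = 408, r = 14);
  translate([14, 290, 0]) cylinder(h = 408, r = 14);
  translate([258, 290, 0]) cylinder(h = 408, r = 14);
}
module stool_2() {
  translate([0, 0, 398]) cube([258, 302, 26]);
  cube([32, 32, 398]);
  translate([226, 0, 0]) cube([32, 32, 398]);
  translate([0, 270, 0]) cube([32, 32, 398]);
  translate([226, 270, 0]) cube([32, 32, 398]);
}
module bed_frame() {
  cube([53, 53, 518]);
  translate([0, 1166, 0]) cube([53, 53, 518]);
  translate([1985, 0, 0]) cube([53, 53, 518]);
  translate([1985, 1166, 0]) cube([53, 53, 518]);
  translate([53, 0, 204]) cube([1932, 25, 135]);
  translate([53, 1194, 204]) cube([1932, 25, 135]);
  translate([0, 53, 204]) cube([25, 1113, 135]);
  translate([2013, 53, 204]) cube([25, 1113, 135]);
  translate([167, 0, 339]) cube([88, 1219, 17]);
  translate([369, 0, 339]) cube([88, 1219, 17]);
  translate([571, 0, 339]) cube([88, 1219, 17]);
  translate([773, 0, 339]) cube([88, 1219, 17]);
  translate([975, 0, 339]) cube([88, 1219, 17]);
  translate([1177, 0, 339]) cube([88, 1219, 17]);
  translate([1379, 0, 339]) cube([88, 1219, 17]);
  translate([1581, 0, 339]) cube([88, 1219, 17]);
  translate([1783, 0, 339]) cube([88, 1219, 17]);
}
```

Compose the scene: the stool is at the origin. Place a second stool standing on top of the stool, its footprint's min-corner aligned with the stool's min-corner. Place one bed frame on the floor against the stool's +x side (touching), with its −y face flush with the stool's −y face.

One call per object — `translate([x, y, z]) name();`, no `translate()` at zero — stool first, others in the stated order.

stool();
translate([0, 0, 436]) stool_2();
translate([272, 0, 0]) bed_frame();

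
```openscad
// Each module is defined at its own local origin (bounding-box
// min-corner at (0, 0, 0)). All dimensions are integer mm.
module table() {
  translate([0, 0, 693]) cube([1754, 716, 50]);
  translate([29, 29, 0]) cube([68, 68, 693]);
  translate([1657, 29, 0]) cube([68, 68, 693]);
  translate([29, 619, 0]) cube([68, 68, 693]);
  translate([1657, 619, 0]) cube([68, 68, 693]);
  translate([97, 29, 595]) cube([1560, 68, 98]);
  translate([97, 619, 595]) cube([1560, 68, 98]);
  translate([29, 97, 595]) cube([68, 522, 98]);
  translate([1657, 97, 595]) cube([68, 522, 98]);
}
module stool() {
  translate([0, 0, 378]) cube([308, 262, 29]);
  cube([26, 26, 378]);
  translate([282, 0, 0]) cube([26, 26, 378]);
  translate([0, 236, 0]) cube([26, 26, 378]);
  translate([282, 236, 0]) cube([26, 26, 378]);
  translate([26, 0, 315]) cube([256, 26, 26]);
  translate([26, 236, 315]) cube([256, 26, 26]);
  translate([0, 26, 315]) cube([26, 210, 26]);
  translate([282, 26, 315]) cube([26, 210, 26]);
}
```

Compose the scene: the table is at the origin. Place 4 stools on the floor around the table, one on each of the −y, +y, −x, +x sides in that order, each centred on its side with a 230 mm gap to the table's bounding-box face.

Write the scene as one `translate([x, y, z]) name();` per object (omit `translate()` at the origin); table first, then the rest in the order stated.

table();
translate([723, -492, 0]) stool();
translate([723, 946, 0]) stool();
translate([-538, 227, 0]) stool();
translate([1984, 227, 0]) stool();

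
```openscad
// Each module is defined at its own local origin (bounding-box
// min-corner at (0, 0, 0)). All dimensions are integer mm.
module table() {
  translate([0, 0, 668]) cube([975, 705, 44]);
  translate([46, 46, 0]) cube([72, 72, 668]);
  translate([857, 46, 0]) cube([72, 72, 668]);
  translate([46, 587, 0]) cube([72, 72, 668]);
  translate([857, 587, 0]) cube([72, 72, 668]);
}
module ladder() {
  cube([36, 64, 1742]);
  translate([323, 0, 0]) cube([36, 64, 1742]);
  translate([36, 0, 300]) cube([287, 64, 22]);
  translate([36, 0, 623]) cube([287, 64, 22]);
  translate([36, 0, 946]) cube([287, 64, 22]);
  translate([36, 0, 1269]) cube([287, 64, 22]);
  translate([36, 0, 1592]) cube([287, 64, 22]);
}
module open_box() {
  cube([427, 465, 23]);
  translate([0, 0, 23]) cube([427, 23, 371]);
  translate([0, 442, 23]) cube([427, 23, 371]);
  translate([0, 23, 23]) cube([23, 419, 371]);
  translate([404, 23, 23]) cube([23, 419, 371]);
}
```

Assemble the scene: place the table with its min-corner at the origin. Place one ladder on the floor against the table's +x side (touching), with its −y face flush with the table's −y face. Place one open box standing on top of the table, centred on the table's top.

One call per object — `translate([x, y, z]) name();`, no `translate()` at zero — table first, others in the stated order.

table();
translate([975, 0, 0]) ladder();
translate([274, 120, 712]) open_box();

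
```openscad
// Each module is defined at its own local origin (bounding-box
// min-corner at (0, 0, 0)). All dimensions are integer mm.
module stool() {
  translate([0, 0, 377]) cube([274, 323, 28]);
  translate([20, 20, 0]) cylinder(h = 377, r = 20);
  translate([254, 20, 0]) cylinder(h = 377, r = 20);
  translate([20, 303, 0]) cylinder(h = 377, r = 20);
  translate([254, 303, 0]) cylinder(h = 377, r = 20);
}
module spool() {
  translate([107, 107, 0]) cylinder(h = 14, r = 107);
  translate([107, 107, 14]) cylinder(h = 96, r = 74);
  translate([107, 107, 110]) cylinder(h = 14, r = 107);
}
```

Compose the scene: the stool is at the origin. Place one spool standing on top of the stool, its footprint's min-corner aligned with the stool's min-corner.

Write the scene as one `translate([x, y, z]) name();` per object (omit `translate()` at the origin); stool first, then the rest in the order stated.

stool();
translate([0, 0, 405]) spool();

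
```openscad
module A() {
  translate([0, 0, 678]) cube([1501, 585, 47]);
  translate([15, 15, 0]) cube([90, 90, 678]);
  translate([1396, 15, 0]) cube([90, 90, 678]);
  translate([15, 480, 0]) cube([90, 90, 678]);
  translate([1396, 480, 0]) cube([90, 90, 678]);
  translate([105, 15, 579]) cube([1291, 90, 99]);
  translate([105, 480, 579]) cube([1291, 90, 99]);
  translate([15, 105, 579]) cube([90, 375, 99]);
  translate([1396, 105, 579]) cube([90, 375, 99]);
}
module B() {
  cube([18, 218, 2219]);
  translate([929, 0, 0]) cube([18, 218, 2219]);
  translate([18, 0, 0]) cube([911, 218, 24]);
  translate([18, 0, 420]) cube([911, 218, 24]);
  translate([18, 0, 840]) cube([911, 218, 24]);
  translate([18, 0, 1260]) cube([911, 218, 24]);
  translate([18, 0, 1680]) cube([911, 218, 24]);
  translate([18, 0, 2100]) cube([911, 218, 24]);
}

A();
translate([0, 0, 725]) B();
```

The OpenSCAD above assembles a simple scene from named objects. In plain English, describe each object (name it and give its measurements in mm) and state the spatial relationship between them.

A is a table: top 1501 mm (x) × 585 mm (y), 47 mm thick, upper face at z = 725 mm, on four 90×90 mm square legs, each inset 15 mm from the nearest pair of top edges, running from z = 0 to the bottom of the top. Four apron rails, 90 mm thick and 99 mm tall, run between adjacent legs with their top edges flush with the underside of the top and their outer faces flush with the legs' outer faces.

B is an open bookshelf. Two side panels, each 18 mm thick, 218 mm deep and 2219 mm tall, stand 947 mm apart (outside-to-outside). Between them sit 6 shelves, each 24 mm thick and 218 mm deep, spanning the full gap between the sides. The bottom shelf rests on the floor (its underside at z = 0) and the clear gap between one shelf's top and the next shelf's underside is 396 mm.

The bookshelf is on top of the table.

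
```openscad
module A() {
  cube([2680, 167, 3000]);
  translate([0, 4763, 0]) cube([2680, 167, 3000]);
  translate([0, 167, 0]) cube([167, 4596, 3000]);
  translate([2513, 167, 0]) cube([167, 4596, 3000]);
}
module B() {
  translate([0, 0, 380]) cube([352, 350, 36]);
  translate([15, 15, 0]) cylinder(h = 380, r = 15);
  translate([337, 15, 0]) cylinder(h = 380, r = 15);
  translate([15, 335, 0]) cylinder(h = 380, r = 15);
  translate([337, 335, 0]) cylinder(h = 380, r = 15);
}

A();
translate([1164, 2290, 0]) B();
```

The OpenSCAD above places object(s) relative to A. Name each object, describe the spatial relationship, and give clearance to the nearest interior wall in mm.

A is a house frame. B is a stool. The stool sits inside the house frame, centred. The clearance to the nearest interior wall is 997 mm.

Clearances: x = 997, y = 2123; minimum 997 mm.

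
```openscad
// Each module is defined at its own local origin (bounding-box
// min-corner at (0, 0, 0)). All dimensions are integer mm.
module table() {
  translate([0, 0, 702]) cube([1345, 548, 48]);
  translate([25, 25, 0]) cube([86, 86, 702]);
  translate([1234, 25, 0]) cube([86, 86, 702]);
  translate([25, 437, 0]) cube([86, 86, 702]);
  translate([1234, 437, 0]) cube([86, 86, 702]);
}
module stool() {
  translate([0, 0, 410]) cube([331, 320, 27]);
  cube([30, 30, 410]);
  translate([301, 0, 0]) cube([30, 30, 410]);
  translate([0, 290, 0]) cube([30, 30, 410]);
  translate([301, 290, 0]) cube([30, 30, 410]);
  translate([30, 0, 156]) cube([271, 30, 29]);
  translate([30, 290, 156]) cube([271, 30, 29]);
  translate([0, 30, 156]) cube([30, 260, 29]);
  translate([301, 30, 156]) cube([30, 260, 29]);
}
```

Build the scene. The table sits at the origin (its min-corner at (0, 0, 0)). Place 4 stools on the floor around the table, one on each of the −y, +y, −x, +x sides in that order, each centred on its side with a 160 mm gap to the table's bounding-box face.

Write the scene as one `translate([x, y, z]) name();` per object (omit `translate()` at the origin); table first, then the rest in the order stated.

table();
translate([507, -480, 0]) stool();
translate([507, 708, 0]) stool();
translate([-491, 114, 0]) stool();
translate([1505, 114, 0]) stool();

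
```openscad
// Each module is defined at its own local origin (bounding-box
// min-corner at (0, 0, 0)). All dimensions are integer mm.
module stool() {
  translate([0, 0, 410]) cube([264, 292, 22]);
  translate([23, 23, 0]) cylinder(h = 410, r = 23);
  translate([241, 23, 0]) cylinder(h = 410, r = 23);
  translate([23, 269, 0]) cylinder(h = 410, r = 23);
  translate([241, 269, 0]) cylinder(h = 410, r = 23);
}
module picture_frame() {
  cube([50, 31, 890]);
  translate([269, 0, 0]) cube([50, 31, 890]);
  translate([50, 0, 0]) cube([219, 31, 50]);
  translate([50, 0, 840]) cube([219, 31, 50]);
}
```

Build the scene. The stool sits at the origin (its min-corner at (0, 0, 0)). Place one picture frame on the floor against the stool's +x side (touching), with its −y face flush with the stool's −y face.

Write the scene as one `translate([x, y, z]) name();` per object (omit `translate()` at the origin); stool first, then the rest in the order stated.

stool();
translate([264, 0, 0]) picture_frame();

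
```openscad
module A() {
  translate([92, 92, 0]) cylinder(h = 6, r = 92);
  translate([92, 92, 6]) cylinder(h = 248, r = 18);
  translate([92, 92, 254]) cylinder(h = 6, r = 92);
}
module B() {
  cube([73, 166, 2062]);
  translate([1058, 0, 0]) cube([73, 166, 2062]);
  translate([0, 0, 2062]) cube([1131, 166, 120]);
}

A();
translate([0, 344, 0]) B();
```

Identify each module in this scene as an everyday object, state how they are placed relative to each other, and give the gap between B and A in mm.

A is a spool. B is a door frame. The door frame is on the floor beside the spool on its +y side. The gap between the door frame and the spool is 160 mm.

The door frame's nearest face is 160 mm from the spool's +y face.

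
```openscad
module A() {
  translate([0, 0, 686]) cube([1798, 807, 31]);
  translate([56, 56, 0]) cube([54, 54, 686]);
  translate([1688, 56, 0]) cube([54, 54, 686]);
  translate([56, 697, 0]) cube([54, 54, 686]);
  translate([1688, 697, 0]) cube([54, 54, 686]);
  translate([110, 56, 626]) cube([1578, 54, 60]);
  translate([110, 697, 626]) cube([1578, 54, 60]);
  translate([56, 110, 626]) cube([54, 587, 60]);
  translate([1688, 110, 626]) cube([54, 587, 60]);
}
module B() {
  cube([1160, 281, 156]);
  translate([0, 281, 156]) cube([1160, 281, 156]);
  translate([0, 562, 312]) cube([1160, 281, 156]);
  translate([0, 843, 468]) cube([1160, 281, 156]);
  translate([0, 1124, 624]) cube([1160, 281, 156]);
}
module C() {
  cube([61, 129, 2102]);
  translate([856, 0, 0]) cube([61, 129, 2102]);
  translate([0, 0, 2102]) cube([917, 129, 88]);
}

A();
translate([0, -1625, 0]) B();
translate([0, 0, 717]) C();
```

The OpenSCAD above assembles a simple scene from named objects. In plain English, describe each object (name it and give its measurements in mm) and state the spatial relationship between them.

A is a rectangular dining table. The top is 1798×807×31 mm with its upper surface at z = 717 mm. It stands on four 54×54 mm square legs, each inset 56 mm from the nearest pair of top edges, running from the floor to the underside of the top. Four apron rails, 54 mm thick and 60 mm tall, run between adjacent legs with their top edges flush with the underside of the top and their outer faces flush with the legs' outer faces.

B is a run of 5 identical solid stair steps. Each tread is 1160×281 mm and each step block is 156 mm high. Step 1 rests on the floor; step k is offset from step 1 by (k−1)×281 mm in y and (k−1)×156 mm in z.

C is a rectangular door frame: two vertical jambs of 61×129 mm section, 2102 mm tall, with a clear opening 795 mm wide between their inner faces. A header 88 mm tall and 129 mm deep lies on top of the jambs and spans the full outside width.

The staircase is on the floor beside the table on its −y side. The door frame is on top of the table.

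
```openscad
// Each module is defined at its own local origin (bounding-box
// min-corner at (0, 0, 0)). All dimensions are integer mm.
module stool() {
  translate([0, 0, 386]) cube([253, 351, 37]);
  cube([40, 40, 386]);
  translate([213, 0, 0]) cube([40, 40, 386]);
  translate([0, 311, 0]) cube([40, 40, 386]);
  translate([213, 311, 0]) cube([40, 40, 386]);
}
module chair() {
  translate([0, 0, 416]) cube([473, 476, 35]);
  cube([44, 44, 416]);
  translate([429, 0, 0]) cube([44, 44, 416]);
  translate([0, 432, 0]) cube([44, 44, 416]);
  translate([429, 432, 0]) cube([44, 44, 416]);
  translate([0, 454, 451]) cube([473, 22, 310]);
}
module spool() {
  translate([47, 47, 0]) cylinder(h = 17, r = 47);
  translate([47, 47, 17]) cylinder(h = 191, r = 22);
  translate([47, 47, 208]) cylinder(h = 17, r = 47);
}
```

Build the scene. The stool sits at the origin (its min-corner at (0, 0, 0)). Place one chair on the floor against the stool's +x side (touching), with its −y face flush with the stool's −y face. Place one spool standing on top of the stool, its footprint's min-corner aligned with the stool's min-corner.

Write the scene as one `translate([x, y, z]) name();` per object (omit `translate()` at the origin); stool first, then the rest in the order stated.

stool();
translate([253, 0, 0]) chair();
translate([0, 0, 423]) spool();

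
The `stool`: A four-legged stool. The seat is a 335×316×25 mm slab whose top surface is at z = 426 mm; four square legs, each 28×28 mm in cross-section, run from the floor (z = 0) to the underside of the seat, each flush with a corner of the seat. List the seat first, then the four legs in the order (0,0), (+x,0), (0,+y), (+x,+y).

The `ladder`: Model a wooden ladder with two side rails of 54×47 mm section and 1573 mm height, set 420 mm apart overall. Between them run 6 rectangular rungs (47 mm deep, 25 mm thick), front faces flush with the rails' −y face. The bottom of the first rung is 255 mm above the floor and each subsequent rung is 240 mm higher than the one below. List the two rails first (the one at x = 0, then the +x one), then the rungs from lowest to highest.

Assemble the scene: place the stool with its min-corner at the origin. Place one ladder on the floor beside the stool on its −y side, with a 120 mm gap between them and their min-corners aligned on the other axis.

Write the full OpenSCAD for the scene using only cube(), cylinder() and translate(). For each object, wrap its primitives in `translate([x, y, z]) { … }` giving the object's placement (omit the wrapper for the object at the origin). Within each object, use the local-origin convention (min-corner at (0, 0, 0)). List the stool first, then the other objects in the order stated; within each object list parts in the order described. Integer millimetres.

translate([0, 0, 401]) cube([335, 316, 25]);
cube([28, 28, 401]);
translate([307, 0, 0]) cube([28, 28, 401]);
translate([0, 288, 0]) cube([28, 28, 401]);
translate([307, 288, 0]) cube([28, 28, 401]);
translate([0, -167, 0]) {
  cube([54, 47, 1573]);
  translate([366, 0, 0]) cube([54, 47, 1573]);
  translate([54, 0, 255]) cube([312, 47, 25]);
  translate([54, 0, 495]) cube([312, 47, 25]);
  translate([54, 0, 735]) cube([312, 47, 25]);
  translate([54, 0, 975]) cube([312, 47, 25]);
  translate([54, 0, 1215]) cube([312, 47, 25]);
  translate([54, 0, 1455]) cube([312, 47, 25]);
}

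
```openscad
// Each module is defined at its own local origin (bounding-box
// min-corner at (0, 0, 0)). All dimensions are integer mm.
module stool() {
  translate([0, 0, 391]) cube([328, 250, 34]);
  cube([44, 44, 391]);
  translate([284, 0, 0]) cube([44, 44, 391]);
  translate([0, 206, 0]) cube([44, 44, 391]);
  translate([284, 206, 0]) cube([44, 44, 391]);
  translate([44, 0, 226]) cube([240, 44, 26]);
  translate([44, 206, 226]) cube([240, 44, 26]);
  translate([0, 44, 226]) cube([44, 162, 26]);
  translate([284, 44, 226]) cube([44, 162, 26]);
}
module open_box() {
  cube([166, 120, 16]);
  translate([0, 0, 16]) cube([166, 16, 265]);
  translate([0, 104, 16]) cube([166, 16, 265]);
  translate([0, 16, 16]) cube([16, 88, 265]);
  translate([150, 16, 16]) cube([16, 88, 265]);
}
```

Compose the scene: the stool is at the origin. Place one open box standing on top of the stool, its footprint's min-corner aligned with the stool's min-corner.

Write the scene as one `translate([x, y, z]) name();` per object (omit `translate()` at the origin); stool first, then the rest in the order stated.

stool();
translate([0, 0, 425]) open_box();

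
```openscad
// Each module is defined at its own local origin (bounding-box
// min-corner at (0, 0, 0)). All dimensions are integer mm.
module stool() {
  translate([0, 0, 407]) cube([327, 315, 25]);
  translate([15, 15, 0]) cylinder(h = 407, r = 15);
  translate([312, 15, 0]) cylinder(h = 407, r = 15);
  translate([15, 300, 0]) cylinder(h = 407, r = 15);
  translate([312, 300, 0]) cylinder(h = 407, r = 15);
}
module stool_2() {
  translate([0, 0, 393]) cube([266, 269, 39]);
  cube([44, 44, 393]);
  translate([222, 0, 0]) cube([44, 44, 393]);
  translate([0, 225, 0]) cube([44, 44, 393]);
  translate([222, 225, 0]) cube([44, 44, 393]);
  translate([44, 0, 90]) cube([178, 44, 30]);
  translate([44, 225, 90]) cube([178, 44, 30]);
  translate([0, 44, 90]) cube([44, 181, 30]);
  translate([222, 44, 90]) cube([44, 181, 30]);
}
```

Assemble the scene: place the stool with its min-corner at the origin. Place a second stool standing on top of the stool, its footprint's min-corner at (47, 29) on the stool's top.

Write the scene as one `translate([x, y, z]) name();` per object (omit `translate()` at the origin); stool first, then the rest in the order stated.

stool();
translate([47, 29, 432]) stool_2();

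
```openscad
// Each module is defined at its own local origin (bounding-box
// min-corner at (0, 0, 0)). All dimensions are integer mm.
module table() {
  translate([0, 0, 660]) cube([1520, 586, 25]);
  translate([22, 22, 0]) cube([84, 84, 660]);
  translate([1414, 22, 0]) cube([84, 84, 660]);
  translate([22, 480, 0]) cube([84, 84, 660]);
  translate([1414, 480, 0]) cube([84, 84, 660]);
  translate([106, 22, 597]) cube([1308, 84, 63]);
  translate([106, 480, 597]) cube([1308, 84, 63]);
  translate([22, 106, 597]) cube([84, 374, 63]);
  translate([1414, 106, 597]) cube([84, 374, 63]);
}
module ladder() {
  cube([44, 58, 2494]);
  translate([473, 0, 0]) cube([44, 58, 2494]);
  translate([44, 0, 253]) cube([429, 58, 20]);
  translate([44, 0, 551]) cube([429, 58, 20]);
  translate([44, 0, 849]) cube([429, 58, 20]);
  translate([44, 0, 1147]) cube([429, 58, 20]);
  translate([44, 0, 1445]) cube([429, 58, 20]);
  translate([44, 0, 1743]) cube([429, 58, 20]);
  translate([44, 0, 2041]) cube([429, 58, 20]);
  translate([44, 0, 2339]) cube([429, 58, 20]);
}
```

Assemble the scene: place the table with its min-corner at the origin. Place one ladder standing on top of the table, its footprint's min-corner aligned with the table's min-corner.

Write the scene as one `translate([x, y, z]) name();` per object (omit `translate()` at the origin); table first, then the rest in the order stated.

table();
translate([0, 0, 685]) ladder();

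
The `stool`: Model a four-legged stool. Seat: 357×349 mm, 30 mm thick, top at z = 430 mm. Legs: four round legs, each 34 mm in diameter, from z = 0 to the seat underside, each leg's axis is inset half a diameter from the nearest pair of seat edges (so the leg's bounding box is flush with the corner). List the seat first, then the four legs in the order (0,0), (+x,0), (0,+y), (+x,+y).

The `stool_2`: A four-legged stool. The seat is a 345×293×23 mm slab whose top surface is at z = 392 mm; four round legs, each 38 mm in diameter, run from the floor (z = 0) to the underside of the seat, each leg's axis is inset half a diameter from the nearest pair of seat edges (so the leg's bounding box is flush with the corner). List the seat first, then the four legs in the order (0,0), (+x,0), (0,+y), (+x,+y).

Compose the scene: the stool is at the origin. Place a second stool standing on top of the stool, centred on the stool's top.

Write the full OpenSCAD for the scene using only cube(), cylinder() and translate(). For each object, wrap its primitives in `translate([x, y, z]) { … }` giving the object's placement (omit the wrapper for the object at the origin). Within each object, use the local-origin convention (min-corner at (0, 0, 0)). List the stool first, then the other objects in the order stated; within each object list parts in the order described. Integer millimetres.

translate([0, 0, 400]) cube([357, 349, 30]);
translate([17, 17, 0]) cylinder(h = 400, r = 17);
translate([340, 17, 0]) cylinder(h = 400, r = 17);
translate([17, 332, 0]) cylinder(h = 400, r = 17);
translate([340, 332, 0]) cylinder(h = 400, r = 17);
translate([6, 28, 430]) {
  translate([0, 0, 369]) cube([345, 293, 23]);
  translate([19, 19, 0]) cylinder(h = 369, r = 19);
  translate([326, 19, 0]) cylinder(h = 369, r = 19);
  translate([19, 274, 0]) cylinder(h = 369, r = 19);
  translate([326, 274, 0]) cylinder(h = 369, r = 19);
}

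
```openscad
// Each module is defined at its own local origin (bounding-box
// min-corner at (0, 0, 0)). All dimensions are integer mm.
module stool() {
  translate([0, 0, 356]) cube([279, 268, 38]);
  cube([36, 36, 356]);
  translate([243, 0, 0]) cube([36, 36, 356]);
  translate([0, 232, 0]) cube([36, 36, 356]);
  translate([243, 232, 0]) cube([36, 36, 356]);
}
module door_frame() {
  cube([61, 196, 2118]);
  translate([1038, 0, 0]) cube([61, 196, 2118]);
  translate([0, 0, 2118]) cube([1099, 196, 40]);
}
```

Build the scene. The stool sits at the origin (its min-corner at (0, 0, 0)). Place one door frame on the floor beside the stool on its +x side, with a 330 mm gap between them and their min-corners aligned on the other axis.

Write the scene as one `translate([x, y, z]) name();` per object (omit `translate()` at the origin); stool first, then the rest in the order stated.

stool();
translate([609, 0, 0]) door_frame();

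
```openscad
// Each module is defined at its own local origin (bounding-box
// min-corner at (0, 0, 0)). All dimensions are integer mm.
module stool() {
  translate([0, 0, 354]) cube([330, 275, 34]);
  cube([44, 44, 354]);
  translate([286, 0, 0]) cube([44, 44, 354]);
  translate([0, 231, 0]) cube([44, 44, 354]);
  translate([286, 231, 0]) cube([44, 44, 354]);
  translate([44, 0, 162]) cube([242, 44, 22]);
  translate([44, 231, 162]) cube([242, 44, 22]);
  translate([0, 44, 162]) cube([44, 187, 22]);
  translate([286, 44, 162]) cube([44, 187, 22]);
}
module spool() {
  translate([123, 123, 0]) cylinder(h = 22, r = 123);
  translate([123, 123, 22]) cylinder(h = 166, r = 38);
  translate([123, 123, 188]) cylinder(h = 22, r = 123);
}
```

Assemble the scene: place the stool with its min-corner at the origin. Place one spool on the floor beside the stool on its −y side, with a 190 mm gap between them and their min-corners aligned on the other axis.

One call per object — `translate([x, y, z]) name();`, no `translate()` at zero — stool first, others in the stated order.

stool();
translate([0, -436, 0]) spool();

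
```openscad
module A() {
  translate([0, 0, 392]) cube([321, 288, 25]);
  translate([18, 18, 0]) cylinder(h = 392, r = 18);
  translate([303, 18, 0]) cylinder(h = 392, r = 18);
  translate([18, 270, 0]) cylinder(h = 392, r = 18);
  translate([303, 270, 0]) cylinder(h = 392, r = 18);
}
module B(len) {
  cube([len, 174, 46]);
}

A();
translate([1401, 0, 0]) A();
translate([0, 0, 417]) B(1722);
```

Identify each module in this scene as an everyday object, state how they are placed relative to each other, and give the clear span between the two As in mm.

A is a stool. B is a beam. A beam spans the tops of two stools. The clear span between the two stools is 1080 mm.

Second stool starts at x = 1401; first ends at x = 321; clear span = 1401 − 321 = 1080 mm.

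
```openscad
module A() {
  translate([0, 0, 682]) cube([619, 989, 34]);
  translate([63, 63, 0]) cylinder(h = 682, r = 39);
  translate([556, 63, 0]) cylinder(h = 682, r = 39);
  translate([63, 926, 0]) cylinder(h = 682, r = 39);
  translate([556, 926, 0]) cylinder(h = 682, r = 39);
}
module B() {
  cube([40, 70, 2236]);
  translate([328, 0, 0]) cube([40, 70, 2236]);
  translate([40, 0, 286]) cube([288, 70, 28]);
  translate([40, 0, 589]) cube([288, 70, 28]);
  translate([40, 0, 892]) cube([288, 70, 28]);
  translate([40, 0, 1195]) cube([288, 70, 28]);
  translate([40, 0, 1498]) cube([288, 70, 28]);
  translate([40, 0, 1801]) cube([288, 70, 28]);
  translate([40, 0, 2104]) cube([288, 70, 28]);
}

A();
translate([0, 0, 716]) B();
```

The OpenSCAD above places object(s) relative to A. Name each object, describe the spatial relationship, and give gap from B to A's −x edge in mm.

A is a table. B is a ladder. The ladder is on top of the table. The gap from the ladder to the table's −x edge is 0 mm.

The ladder's min-x is at 0; the table's min-x is 0; gap = 0 mm.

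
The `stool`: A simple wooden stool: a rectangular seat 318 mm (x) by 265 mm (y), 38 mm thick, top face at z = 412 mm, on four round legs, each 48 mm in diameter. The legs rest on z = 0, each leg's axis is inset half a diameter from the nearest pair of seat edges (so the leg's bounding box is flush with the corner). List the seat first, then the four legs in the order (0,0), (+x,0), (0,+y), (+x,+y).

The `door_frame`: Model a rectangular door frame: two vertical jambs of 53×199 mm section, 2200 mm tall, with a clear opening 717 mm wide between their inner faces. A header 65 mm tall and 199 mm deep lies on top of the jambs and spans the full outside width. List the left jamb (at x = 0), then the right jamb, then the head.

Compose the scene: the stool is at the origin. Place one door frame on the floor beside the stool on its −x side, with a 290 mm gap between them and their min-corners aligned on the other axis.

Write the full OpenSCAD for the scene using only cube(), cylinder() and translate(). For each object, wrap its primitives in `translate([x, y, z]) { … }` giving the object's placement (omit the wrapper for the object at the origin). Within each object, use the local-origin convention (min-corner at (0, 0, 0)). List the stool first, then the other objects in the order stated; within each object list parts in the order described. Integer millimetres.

translate([0, 0, 374]) cube([318, 265, 38]);
translate([24, 24, 0]) cylinder(h = 374, r = 24);
translate([294, 24, 0]) cylinder(h = 374, r = 24);
translate([24, 241, 0]) cylinder(h = 374, r = 24);
translate([294, 241, 0]) cylinder(h = 374, r = 24);
translate([-1113, 0, 0]) {
  cube([53, 199, 2200]);
  translate([770, 0, 0]) cube([53, 199, 2200]);
  translate([0, 0, 2200]) cube([823, 199, 65]);
}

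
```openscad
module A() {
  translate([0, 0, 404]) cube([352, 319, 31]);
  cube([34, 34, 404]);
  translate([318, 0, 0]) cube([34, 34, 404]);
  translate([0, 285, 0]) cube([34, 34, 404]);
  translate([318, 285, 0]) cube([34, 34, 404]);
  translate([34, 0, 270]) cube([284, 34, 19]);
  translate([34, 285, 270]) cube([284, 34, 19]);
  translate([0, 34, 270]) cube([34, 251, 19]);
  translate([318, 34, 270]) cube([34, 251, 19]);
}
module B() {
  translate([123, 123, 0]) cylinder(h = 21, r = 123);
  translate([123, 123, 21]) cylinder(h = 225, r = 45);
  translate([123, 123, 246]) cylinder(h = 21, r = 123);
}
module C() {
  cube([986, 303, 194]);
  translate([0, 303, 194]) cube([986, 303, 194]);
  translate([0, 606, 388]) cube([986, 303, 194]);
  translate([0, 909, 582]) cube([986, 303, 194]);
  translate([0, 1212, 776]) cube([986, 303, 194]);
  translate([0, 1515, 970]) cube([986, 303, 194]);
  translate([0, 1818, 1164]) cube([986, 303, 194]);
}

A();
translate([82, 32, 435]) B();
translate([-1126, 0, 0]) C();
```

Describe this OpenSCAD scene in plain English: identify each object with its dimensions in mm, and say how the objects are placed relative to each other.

A is a four-legged stool. The seat is a 352×319×31 mm slab whose top surface is at z = 435 mm; four square legs, each 34×34 mm in cross-section, run from the floor (z = 0) to the underside of the seat, each flush with a corner of the seat. Four stretchers, 34 mm wide and 19 mm tall, connect adjacent legs with their undersides at z = 270 mm, each running between the inner faces of the legs it joins and aligned with the legs' outer faces on the other axis.

B is a spool: two coaxial disc flanges of radius 123 mm and thickness 21 mm, joined by a core cylinder of radius 45 mm and height 225 mm. The lower flange rests on z = 0 and the three cylinders share a vertical axis.

C is a straight staircase of 7 solid steps. Each step is 986 mm wide (x), 303 mm deep (y, the going) and 194 mm tall (the rise). The first step rests on the floor; each subsequent step sits one going further in +y and one rise higher in +z, directly behind and above the previous step with no overlap.

The spool is on top of the stool. The staircase is on the floor beside the stool on its −x side.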